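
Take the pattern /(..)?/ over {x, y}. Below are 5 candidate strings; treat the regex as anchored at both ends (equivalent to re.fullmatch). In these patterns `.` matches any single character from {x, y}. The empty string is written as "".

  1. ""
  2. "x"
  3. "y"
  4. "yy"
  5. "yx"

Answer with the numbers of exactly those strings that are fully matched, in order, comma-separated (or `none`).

1. "" → match
2. "x" → no match
3. "y" → no match
4. "yy" → match
5. "yx" → match

1, 4, 5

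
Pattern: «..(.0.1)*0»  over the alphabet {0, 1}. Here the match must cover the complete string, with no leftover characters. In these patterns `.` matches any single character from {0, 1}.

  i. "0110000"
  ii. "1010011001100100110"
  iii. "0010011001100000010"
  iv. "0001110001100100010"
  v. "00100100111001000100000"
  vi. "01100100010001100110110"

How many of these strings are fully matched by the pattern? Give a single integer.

i. "0110000" → no match
ii → match
iii → no match
iv → no match
v → no match
vi → match
Total matched: 2

2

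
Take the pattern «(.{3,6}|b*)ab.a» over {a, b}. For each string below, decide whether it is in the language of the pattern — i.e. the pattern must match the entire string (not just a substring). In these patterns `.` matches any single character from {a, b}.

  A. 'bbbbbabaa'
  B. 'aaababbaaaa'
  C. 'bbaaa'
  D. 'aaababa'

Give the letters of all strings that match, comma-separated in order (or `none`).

A. 'bbbbbabaa' → match
B. 'aaababbaaaa' → no match
C. 'bbaaa' → no match
D. 'aaababa' → no match

A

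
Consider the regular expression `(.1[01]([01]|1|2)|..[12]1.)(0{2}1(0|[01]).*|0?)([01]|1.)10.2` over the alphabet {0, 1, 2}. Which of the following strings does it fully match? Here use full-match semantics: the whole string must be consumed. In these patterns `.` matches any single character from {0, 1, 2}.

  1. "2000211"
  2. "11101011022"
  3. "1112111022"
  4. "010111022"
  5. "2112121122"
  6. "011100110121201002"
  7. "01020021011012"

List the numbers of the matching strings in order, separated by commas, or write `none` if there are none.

3, 4, 6

1 → no match — must end with "2"
2 → no match
3 → match
4 → match
5 → no match
6 → match
7 → no match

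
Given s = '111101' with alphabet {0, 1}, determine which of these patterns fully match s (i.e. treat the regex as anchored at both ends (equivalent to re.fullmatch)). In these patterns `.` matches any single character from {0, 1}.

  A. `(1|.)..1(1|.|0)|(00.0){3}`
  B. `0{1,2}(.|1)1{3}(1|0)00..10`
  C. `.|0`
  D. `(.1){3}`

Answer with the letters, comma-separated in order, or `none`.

A → no match
B → no match — must start with '0'
C → no match
D → match

D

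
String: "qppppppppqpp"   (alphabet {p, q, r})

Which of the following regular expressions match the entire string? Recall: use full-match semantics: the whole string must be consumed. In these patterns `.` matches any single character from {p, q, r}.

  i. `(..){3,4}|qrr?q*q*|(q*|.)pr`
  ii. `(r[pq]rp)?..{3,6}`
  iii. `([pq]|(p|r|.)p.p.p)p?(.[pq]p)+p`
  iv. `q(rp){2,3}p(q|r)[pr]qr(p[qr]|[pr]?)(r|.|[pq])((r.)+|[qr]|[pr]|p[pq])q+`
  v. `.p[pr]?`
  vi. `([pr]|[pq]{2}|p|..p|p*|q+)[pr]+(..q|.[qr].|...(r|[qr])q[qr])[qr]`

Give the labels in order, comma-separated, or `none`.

i → no match
ii → no match
iii → match
iv → no match — must start with "qrp"
v → no match
vi → no match

iii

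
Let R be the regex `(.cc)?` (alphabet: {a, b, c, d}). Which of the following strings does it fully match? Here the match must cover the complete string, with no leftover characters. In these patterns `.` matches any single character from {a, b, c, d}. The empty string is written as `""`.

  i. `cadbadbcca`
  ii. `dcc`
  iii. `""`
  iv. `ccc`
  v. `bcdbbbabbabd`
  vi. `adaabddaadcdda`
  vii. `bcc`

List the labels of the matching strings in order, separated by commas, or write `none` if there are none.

i → no match
ii → match
iii → match
iv → match
v → no match
vi → no match
vii → match

ii, iii, iv, vii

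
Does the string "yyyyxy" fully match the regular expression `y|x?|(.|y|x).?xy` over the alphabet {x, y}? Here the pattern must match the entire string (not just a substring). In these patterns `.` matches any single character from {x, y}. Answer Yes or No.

No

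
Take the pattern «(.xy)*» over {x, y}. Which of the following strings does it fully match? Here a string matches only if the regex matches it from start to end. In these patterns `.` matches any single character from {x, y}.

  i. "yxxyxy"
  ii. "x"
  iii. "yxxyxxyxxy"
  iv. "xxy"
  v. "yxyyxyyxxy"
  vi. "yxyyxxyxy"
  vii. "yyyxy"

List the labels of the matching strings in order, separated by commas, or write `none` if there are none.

iv

i → no match
ii → no match
iii → no match
iv → match
v → no match
vi → no match
vii → no match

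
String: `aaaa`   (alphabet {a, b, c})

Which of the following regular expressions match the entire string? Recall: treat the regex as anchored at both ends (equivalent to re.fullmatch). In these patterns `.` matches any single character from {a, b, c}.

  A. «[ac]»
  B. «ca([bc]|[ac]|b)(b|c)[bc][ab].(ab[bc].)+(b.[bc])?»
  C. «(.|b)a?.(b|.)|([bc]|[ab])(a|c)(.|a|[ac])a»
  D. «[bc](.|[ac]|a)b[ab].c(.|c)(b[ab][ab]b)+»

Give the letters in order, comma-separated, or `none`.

A → no match
B → no match — must start with `ca`
C → match
D → no match — must end with `b`

C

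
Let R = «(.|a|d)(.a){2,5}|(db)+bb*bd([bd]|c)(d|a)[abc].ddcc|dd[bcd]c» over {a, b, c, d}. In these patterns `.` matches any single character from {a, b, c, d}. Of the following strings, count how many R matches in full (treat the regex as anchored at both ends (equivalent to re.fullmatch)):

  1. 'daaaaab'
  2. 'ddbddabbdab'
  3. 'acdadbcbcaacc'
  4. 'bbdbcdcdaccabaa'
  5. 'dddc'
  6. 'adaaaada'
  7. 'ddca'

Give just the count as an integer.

1 → no match
2 → no match
3 → no match
4 → no match
5 → match
6 → no match
7 → no match
Total matched: 1

1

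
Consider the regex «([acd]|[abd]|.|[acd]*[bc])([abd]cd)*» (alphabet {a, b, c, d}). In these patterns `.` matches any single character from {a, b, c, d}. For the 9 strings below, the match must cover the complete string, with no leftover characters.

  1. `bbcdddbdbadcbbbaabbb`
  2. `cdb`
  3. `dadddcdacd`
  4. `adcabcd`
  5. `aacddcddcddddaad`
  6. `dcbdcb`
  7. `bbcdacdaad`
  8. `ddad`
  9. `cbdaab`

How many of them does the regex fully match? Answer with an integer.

1 → no match
2 → match
3 → no match
4 → no match
5 → no match
6 → no match
7 → no match
8 → no match
9 → no match
Total matched: 1

1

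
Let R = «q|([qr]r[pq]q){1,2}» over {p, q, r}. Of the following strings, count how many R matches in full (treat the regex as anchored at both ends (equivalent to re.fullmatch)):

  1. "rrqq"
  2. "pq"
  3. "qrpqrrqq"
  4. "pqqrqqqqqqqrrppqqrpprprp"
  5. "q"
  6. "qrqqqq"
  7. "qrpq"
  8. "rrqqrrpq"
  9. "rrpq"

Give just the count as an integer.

1 → match
2 → no match
3 → match
4 → no match — must end with "q"
5 → match
6 → no match
7 → match
8 → match
9 → match
Total matched: 6

6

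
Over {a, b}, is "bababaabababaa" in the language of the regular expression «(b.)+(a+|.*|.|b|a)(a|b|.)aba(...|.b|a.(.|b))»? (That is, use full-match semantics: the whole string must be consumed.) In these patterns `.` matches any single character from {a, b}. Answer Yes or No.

Yes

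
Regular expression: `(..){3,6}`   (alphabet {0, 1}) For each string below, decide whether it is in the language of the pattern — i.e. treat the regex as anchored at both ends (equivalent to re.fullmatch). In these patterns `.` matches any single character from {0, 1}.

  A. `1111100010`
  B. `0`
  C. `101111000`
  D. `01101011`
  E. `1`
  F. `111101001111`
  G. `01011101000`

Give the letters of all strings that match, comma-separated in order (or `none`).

A → match
B → no match
C → no match
D → match
E → no match
F → match
G → no match

A, D, F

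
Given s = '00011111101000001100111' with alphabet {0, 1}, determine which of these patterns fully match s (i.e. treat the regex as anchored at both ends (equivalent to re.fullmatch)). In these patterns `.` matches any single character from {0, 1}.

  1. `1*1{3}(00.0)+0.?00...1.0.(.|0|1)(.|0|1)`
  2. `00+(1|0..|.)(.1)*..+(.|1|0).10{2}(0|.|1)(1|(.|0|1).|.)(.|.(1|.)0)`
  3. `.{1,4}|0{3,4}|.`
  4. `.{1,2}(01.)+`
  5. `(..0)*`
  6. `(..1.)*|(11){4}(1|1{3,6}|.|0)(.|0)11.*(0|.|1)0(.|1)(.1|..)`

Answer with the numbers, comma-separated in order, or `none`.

2

1 → no match
2 → match
3 → no match
4 → no match
5 → no match
6 → no match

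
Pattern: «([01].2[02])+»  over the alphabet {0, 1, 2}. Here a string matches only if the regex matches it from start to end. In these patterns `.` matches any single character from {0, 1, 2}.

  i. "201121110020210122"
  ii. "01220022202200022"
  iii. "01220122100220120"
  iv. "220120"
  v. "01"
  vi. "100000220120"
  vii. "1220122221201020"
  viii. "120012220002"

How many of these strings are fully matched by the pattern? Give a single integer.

i → no match
ii → no match
iii → no match
iv. "220120" → no match
v. "01" → no match
vi. "100000220120" → no match
vii → no match
viii. "120012220002" → no match
Total matched: 0

0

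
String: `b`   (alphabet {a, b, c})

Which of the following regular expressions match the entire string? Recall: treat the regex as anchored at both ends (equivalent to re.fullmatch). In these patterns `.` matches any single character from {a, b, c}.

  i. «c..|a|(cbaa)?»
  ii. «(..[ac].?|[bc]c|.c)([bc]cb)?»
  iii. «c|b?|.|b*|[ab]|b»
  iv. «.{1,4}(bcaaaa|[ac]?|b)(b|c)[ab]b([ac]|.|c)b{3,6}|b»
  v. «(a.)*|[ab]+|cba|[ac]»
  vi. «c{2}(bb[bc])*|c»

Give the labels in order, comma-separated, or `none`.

i → no match
ii → no match
iii → match
iv → match
v → match
vi → no match — must start with `c`

iii, iv, v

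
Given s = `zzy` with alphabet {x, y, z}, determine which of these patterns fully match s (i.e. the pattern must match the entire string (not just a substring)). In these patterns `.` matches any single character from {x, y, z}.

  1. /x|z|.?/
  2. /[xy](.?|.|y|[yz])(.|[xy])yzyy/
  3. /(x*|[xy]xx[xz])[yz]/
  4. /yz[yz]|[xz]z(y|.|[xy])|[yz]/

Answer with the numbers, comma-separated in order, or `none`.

1 → no match
2 → no match — must end with `yzyy`
3 → no match
4 → match

4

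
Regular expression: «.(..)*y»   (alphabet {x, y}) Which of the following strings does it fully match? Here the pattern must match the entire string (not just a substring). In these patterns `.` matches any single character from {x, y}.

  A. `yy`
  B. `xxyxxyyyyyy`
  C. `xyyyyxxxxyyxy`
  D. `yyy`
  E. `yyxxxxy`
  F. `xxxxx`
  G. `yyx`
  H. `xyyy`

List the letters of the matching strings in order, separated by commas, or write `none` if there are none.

A → match
B → no match
C → no match
D → no match
E → no match
F → no match — must end with `y`
G → no match — must end with `y`
H → match

A, H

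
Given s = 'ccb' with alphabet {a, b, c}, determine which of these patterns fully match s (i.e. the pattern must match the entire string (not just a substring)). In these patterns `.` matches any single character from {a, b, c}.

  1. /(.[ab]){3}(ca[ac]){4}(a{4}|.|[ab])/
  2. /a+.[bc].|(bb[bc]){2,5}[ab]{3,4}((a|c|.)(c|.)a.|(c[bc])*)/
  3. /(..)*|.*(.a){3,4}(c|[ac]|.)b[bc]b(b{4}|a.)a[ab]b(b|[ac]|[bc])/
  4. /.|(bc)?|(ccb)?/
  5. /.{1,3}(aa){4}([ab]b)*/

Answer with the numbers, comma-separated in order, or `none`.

4

1 → no match
2 → no match
3 → no match
4 → match
5 → no match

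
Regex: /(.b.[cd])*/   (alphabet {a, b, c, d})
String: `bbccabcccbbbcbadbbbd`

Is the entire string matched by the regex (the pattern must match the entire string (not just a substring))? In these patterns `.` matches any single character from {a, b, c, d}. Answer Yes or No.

No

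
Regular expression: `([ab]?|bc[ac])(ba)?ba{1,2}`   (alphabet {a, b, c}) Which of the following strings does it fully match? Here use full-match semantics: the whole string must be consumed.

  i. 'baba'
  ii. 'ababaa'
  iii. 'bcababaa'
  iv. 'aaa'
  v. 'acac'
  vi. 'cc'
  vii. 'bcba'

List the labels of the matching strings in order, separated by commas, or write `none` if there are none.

i, ii, iii

i. 'baba' → match
ii. 'ababaa' → match
iii. 'bcababaa' → match
iv. 'aaa' → no match
v. 'acac' → no match — must end with 'a'
vi. 'cc' → no match — must end with 'a'
vii. 'bcba' → no match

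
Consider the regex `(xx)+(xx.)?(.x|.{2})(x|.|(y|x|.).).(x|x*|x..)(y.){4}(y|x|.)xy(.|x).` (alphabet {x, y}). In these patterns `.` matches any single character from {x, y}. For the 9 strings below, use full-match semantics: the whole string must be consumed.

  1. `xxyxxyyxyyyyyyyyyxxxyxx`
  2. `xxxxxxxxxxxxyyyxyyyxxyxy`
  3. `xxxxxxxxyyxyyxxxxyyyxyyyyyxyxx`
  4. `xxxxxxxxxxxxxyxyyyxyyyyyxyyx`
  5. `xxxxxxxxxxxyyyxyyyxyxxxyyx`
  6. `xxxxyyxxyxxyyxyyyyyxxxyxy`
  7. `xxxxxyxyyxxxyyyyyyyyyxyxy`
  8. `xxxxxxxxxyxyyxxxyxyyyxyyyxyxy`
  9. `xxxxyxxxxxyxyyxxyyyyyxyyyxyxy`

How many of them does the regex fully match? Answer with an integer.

1 → match
2 → no match
3 → match
4 → match
5 → match
6 → match
7 → match
8 → match
9 → no match
Total matched: 7

7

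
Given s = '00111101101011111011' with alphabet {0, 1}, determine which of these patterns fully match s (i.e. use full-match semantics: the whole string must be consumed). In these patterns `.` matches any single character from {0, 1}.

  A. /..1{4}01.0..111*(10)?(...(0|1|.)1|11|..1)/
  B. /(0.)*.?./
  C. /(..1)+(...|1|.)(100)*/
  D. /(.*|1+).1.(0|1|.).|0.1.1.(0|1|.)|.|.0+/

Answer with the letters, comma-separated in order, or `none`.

A, D

A → match
B → no match
C → no match
D → match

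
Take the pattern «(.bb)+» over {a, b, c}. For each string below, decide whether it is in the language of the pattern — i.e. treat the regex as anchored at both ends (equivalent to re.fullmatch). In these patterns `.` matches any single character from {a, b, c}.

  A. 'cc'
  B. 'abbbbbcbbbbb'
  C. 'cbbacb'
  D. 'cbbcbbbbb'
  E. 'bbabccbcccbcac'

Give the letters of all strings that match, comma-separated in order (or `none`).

A → no match — must end with 'bb'
B → match
C → no match — must end with 'bb'
D → match
E → no match — must end with 'bb'

B, D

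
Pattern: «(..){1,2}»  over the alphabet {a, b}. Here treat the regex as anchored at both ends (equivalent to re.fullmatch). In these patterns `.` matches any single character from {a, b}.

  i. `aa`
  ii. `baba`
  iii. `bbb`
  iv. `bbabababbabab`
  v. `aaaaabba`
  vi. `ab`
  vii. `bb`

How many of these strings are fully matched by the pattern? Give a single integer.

4

i → match
ii → match
iii → no match
iv → no match
v → no match
vi → match
vii → match
Total matched: 4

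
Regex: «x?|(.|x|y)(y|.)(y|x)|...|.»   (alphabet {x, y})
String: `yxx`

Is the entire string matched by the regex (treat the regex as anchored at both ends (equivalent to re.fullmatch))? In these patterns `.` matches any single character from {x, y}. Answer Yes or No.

Yes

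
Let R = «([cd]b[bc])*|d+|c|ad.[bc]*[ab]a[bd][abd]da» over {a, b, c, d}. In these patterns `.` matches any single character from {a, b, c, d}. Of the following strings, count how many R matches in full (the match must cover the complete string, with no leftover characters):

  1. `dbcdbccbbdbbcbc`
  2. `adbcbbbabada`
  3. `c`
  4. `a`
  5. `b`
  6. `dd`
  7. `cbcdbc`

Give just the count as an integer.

5

1 → match
2. `adbcbbbabada` → match
3. `c` → match
4. `a` → no match
5. `b` → no match
6. `dd` → match
7. `cbcdbc` → match
Total matched: 5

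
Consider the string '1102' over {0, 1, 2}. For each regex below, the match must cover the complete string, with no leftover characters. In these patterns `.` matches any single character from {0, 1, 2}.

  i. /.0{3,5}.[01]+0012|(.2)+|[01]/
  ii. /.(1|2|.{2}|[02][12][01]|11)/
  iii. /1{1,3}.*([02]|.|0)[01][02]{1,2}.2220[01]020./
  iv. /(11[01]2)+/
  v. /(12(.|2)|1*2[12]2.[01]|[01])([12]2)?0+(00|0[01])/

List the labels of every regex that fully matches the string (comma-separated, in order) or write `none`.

iv

i → no match
ii → no match
iii → no match
iv → match
v → no match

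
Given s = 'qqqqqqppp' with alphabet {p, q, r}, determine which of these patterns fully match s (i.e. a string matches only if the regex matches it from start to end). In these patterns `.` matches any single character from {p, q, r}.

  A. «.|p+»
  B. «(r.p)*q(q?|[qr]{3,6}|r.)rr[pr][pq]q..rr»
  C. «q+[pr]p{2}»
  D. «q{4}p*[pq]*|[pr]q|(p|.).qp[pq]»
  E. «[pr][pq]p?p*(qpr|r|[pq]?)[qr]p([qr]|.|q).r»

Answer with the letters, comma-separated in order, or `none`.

C, D

A → no match
B → no match — must end with 'rr'
C → match
D → match
E → no match — must end with 'r'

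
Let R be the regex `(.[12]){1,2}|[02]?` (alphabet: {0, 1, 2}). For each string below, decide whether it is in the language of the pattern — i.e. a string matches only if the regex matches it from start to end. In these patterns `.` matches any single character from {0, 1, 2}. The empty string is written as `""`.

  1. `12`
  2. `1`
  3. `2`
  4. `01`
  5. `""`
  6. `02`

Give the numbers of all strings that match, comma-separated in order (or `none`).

1, 3, 4, 5, 6

1 → match
2 → no match
3 → match
4 → match
5 → match
6 → match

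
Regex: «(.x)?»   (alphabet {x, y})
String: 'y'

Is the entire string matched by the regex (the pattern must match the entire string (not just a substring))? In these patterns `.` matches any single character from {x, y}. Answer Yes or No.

No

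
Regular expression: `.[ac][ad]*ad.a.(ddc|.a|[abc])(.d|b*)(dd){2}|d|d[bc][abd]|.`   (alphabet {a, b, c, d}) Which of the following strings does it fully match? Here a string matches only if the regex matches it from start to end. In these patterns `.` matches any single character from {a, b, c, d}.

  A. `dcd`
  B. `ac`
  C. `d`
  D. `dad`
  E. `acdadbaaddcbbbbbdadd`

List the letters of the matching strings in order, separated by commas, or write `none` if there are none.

A, C

A → match
B → no match
C → match
D → no match
E → no match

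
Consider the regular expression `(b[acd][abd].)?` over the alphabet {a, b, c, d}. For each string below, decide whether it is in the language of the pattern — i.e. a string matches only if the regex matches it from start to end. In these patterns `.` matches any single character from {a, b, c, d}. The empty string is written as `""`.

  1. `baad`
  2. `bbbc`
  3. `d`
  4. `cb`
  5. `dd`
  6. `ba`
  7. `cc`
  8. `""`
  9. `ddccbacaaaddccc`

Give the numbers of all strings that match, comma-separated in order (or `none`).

1 → match
2 → no match
3 → no match
4 → no match
5 → no match
6 → no match
7 → no match
8 → match
9 → no match

1, 8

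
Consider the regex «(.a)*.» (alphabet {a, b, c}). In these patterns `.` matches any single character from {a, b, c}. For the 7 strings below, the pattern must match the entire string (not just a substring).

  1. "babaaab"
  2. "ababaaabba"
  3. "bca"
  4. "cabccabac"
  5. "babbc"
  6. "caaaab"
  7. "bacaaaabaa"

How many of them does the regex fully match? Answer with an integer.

1 → match
2 → no match
3 → no match
4 → no match
5 → no match
6 → no match
7 → no match
Total matched: 1

1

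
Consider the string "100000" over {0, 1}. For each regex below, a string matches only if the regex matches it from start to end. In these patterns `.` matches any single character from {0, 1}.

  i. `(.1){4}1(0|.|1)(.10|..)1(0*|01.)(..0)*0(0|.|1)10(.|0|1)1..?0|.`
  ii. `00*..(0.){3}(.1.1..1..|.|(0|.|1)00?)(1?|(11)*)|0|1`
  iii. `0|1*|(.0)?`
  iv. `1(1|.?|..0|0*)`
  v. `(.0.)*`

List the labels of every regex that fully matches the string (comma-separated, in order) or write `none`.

i → no match
ii → no match
iii → no match
iv → match
v → match

iv, v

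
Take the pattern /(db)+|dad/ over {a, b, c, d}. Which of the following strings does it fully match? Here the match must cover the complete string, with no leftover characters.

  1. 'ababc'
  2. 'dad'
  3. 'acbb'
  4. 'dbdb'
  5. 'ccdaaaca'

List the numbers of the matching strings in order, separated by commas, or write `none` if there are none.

1. 'ababc' → no match
2. 'dad' → match
3. 'acbb' → no match
4. 'dbdb' → match
5. 'ccdaaaca' → no match

2, 4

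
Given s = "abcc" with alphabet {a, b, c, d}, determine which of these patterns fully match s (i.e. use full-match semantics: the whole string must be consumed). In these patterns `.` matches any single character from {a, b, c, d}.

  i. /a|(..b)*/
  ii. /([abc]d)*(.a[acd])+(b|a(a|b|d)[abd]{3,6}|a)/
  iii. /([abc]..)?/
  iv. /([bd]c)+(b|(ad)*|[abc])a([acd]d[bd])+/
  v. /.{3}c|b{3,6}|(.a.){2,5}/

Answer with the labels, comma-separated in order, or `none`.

i → no match
ii → no match
iii → no match
iv → no match
v → match

v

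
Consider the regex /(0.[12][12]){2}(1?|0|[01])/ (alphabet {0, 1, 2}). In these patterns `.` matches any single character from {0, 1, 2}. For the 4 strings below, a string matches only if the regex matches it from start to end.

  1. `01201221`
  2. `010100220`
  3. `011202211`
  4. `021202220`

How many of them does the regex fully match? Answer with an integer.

2

1. `01201221` → no match
2. `010100220` → no match
3. `011202211` → match
4. `021202220` → match
Total matched: 2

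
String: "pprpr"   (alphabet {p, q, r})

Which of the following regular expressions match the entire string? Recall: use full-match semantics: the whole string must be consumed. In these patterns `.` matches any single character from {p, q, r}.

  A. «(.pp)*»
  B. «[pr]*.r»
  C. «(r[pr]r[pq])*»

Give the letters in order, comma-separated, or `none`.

B

A → no match
B → match
C → no match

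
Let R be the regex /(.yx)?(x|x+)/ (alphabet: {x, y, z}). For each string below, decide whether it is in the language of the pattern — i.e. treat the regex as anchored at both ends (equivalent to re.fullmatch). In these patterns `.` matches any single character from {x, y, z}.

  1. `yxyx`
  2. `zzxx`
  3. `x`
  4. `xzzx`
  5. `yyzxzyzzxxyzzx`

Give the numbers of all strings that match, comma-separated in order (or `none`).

3

1. `yxyx` → no match
2. `zzxx` → no match
3. `x` → match
4. `xzzx` → no match
5 → no match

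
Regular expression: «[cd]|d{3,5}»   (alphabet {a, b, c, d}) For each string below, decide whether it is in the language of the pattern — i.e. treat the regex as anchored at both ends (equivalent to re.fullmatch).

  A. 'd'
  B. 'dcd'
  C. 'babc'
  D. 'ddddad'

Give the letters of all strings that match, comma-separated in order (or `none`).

A → match
B → no match
C → no match
D → no match

A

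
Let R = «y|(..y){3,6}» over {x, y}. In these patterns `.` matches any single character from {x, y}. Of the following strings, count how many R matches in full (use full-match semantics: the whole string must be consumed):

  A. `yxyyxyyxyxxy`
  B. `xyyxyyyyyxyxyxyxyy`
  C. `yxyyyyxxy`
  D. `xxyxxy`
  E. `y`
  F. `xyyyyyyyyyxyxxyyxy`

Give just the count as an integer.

4

A → match
B → no match
C → match
D → no match
E → match
F → match
Total matched: 4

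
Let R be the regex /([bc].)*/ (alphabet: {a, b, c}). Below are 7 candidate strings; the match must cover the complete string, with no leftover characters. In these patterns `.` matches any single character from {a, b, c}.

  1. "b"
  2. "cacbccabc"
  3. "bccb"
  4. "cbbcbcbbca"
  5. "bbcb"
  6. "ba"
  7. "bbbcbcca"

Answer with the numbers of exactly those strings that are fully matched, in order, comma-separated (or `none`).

1 → no match
2 → no match
3 → match
4 → match
5 → match
6 → match
7 → match

3, 4, 5, 6, 7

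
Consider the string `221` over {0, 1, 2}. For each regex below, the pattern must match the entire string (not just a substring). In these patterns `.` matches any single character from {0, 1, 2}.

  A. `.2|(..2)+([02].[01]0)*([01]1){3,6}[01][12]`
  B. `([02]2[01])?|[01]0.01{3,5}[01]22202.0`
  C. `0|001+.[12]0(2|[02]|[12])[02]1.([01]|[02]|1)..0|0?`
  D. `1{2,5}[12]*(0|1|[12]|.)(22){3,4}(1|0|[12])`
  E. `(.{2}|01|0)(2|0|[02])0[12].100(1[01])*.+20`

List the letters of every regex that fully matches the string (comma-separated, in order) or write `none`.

A → no match
B → match
C → no match
D → no match — must start with `1`
E → no match — must end with `20`

B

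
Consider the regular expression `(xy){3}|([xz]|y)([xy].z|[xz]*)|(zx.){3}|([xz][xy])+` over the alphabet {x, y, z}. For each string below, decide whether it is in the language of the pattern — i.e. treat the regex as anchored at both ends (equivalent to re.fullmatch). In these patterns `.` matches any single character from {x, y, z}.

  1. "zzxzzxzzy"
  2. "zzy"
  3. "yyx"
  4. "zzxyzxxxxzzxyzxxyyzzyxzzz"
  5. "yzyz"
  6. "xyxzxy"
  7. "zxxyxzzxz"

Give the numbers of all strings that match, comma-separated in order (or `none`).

none

1 → no match
2 → no match
3 → no match
4 → no match
5 → no match
6 → no match
7 → no match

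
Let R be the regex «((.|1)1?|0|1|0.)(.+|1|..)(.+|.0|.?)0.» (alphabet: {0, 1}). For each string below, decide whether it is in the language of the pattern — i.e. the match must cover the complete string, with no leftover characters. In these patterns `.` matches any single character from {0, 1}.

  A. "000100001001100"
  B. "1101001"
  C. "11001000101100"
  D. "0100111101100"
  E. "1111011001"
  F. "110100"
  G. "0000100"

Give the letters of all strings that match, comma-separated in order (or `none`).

A, B, C, D, E, F, G

A → match
B → match
C → match
D → match
E → match
F → match
G → match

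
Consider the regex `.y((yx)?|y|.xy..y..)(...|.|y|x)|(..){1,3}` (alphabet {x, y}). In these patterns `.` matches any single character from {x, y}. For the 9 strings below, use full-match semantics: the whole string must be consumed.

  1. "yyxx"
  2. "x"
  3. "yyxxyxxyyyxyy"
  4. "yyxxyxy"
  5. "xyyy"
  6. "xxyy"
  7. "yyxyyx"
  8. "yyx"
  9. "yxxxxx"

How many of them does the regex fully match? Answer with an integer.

7

1 → match
2 → no match
3 → match
4 → no match
5 → match
6 → match
7 → match
8 → match
9 → match
Total matched: 7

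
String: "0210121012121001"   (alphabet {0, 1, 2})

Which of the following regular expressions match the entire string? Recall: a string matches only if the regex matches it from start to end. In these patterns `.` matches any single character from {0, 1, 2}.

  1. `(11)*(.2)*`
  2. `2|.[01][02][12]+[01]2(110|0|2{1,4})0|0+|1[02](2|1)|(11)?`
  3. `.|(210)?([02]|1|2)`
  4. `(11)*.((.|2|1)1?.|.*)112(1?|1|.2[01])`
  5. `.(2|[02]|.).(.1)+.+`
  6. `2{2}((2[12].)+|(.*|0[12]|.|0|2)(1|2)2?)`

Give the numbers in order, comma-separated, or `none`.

1 → no match
2 → no match
3 → no match
4 → no match
5 → match
6 → no match — must start with "2"

5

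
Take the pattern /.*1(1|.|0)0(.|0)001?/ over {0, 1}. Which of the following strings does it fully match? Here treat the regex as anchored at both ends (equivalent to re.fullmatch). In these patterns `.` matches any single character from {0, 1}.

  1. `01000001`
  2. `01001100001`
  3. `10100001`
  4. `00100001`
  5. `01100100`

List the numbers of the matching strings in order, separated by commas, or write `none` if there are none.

1 → match
2 → match
3 → no match
4 → no match
5 → match

1, 2, 5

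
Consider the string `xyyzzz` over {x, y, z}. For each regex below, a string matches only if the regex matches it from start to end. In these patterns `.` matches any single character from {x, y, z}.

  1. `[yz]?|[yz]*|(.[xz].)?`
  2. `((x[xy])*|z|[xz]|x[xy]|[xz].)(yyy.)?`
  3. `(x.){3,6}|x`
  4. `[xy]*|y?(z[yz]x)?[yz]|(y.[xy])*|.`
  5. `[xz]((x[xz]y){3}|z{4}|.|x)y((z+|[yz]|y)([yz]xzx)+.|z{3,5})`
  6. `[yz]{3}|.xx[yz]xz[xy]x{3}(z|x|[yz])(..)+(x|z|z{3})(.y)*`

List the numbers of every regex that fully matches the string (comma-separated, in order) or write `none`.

5

1 → no match
2 → no match
3 → no match
4 → no match
5 → match
6 → no match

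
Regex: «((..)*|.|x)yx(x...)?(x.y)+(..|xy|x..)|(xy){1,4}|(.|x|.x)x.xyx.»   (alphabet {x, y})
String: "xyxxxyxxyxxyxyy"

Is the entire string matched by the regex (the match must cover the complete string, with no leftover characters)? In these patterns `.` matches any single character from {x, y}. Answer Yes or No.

Yes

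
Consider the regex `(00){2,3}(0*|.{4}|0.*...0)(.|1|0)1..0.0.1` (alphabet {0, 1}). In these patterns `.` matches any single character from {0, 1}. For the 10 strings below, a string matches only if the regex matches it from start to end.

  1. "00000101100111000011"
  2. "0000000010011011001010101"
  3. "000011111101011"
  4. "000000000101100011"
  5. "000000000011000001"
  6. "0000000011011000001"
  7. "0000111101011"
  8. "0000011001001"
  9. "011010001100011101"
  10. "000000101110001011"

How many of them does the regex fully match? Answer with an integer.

5

1 → match
2 → no match
3 → no match
4 → no match
5 → match
6 → match
7 → match
8 → match
9 → no match — must start with "00"
10 → no match
Total matched: 5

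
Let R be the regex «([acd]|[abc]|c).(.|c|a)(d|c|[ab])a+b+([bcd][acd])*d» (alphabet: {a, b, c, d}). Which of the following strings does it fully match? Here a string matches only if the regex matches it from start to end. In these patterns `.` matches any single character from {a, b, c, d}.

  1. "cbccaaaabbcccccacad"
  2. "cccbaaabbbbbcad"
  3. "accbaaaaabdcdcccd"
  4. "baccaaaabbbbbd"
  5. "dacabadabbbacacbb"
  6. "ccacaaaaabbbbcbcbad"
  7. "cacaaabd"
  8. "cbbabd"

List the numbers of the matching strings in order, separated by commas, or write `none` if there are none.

1, 2, 3, 4, 6, 7

1 → match
2 → match
3 → match
4 → match
5 → no match — must end with "d"
6 → match
7 → match
8 → no match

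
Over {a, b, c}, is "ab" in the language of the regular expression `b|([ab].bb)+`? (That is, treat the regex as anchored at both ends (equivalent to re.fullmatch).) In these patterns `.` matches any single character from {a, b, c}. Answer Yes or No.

No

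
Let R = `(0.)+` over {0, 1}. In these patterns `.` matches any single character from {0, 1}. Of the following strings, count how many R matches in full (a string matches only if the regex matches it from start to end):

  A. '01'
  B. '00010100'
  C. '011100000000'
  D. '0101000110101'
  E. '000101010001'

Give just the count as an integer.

A → match
B → match
C → no match
D → no match
E → match
Total matched: 3

3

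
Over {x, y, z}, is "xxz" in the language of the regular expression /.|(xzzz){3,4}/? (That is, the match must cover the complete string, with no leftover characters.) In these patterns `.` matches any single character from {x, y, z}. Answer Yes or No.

No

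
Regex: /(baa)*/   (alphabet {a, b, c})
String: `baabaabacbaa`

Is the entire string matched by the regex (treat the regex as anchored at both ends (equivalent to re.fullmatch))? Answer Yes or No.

No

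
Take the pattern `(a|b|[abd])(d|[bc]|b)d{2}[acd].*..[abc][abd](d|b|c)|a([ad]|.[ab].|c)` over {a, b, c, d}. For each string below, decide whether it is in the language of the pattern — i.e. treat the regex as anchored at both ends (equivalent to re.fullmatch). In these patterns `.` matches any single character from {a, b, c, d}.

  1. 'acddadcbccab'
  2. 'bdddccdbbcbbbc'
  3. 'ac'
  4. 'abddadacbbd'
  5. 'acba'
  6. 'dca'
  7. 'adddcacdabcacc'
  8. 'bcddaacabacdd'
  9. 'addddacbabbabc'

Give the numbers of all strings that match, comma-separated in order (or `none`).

1, 2, 3, 4, 5, 8, 9

1 → match
2 → match
3 → match
4 → match
5 → match
6 → no match
7 → no match
8 → match
9 → match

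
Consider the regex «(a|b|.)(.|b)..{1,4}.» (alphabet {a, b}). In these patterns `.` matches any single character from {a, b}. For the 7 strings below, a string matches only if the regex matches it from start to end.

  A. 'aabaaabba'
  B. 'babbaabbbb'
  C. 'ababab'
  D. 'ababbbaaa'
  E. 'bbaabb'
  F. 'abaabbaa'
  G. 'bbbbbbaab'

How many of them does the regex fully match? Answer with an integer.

3

A → no match
B → no match
C → match
D → no match
E → match
F → match
G → no match
Total matched: 3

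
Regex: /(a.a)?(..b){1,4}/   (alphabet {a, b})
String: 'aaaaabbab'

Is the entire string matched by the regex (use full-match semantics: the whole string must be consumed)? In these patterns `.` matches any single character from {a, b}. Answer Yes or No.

Yes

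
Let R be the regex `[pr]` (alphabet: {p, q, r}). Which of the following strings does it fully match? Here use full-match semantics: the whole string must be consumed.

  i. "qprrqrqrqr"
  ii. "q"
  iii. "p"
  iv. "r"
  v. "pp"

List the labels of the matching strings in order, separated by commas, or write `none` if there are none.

iii, iv

i → no match
ii → no match
iii → match
iv → match
v → no match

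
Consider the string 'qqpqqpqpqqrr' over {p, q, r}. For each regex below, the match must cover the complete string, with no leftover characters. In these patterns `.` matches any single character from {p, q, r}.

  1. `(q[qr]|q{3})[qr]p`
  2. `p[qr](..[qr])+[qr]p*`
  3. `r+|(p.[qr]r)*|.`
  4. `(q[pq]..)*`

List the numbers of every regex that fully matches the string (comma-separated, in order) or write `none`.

4

1 → no match — must end with 'p'
2 → no match — must start with 'p'
3 → no match
4 → match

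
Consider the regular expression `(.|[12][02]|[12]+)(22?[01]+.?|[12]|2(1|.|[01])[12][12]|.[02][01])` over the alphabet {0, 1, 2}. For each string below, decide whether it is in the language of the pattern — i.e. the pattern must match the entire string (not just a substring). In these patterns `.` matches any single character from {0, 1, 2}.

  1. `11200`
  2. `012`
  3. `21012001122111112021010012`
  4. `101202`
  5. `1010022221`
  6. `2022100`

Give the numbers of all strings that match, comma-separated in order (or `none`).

1, 6

1. `11200` → match
2. `012` → no match
3 → no match
4. `101202` → no match
5. `1010022221` → no match
6. `2022100` → match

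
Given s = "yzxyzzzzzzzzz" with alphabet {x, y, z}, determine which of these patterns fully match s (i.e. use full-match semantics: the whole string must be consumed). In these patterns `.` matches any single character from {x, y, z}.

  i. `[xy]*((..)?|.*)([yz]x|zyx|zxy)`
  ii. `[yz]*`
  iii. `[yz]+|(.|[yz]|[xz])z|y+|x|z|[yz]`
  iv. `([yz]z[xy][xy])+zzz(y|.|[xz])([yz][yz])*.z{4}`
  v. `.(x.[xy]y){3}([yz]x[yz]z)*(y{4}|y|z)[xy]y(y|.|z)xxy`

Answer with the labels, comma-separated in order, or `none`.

i → no match
ii → no match
iii → no match
iv → match
v → no match — must end with "xxy"

iv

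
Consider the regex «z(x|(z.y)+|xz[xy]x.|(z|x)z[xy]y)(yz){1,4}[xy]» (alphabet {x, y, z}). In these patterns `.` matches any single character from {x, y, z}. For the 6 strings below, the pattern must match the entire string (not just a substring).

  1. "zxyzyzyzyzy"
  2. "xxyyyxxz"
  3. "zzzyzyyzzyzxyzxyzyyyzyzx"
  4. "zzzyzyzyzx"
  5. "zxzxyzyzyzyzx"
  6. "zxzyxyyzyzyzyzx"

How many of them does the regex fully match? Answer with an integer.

3

1 → match
2 → no match — must start with "z"
3 → match
4 → no match
5 → no match
6 → match
Total matched: 3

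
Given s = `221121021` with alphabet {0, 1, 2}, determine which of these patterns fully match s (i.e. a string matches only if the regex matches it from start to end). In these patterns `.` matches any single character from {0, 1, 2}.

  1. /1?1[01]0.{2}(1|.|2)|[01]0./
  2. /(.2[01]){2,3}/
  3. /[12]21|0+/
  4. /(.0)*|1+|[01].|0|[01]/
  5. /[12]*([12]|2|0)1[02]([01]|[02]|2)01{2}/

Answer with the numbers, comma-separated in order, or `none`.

2

1 → no match
2 → match
3 → no match
4 → no match
5 → no match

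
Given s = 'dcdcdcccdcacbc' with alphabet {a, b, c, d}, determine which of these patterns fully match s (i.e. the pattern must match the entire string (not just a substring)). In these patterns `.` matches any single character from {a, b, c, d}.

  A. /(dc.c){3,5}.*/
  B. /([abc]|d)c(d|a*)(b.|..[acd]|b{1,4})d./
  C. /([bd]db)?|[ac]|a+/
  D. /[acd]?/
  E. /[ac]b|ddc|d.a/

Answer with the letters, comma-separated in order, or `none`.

A → match
B → no match
C → no match
D → no match
E → no match

A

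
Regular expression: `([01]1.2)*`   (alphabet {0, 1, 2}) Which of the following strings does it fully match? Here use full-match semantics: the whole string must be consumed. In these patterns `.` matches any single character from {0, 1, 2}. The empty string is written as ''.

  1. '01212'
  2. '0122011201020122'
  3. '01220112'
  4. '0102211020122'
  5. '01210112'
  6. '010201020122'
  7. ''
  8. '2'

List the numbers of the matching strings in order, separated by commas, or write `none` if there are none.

1 → no match
2 → match
3 → match
4 → no match
5 → no match
6 → match
7 → match
8 → no match

2, 3, 6, 7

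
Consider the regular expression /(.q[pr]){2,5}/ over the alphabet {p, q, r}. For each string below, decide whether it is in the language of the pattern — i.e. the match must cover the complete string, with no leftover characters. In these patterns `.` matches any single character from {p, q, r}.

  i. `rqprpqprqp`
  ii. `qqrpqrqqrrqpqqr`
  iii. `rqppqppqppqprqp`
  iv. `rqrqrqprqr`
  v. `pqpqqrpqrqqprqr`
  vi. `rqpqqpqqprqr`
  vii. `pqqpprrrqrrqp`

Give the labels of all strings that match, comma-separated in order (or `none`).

i. `rqprpqprqp` → no match
ii → match
iii → match
iv. `rqrqrqprqr` → no match
v → match
vi. `rqpqqpqqprqr` → match
vii → no match

ii, iii, v, vi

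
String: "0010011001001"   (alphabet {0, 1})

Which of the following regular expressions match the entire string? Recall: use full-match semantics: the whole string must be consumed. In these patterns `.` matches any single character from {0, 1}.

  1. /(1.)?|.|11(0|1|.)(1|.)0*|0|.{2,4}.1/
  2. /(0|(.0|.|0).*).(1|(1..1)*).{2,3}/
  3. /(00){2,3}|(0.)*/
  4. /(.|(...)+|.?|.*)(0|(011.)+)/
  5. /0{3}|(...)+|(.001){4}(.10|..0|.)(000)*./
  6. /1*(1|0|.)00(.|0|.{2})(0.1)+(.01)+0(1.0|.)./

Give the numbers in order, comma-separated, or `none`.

2

1 → no match
2 → match
3 → no match
4 → no match
5 → no match
6 → no match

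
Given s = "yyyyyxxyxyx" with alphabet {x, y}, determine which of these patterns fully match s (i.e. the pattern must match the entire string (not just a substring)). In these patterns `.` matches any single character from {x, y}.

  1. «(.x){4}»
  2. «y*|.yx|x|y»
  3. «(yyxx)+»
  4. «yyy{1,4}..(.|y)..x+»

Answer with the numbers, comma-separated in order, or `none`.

1 → no match
2 → no match
3 → no match — must start with "yyxx"
4 → match

4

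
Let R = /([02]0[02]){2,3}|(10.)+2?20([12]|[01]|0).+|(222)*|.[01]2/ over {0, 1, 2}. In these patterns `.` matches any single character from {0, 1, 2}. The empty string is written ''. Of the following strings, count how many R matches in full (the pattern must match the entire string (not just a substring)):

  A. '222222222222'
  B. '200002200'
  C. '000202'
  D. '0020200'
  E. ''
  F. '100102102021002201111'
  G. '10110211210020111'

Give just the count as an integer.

4

A → match
B → match
C → match
D → no match
E → match
F → no match
G → no match
Total matched: 4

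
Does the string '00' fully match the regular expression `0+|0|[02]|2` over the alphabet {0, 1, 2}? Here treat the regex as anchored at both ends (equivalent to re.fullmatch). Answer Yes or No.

Yes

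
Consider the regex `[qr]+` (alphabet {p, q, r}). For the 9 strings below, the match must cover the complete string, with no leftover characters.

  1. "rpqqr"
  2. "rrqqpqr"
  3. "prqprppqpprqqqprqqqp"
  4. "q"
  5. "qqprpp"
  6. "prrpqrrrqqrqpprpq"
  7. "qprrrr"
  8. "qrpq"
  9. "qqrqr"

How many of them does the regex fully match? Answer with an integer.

1 → no match
2 → no match
3 → no match
4 → match
5 → no match
6 → no match
7 → no match
8 → no match
9 → match
Total matched: 2

2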